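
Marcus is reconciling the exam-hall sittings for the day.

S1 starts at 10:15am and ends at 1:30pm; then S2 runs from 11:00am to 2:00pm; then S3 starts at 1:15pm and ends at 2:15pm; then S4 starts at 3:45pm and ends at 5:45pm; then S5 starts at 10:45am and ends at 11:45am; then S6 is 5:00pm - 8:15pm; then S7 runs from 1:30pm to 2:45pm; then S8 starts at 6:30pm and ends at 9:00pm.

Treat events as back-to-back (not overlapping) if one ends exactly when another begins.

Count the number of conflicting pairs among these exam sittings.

9

Check each pair: they overlap iff neither finishes before the other starts.
Sorted by start: S1, S5, S2, S3, S7, S4, S6, S8.
S5 starts before S1 ends → S1 and S5 overlap.
S2 starts before S1 ends → S1 and S2 overlap.
S3 starts before S1 ends → S1 and S3 overlap.
S7 starts exactly when S1 ends (back-to-back, no overlap), so nothing later overlaps S1 either.
S2 starts before S5 ends → S5 and S2 overlap.
S3 starts after S5 ends, so nothing later overlaps S5 either.
S3 starts before S2 ends → S2 and S3 overlap.
S7 starts before S2 ends → S2 and S7 overlap.
S4 starts after S2 ends, so nothing later overlaps S2 either.
S7 starts before S3 ends → S3 and S7 overlap.
S4 starts after S3 ends, so nothing later overlaps S3 either.
S4 starts after S7 ends, so nothing later overlaps S7 either.
S6 starts before S4 ends → S4 and S6 overlap.
S8 starts after S4 ends.
S8 starts before S6 ends → S6 and S8 overlap.
Overlapping pairs: S1 & S2, S1 & S3, S1 & S5, S2 & S3, S2 & S5, S2 & S7, S3 & S7, S4 & S6, S6 & S8 — 9 in total.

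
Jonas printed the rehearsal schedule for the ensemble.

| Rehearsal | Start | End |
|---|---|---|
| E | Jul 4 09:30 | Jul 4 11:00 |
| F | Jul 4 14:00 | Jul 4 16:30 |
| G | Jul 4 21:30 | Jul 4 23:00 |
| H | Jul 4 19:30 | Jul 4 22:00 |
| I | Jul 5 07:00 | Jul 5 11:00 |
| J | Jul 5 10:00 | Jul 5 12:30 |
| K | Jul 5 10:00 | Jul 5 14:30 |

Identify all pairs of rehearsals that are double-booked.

G & H, I & J, I & K, J & K

Check each pair: they overlap iff neither finishes before the other starts.
Sorted by start: E, F, H, G, I, J, K.
F starts after E ends; E is clear from here.
H starts after F ends; F is clear from here.
G starts before H ends → H and G overlap.
I starts after H ends; H is clear from here.
I starts after G ends; G is clear from here.
J starts before I ends → I and J overlap.
K starts before I ends → I and K overlap.
K starts before J ends → J and K overlap.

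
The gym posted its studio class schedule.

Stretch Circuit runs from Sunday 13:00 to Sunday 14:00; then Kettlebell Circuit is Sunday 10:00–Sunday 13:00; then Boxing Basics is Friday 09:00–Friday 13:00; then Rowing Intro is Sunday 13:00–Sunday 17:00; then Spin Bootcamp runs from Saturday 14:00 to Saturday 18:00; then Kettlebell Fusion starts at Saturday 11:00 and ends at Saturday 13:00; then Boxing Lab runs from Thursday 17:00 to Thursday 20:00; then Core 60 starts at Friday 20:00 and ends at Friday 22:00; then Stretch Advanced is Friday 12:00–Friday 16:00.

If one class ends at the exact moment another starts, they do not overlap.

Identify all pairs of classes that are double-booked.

Sorted by start: Boxing Lab, Boxing Basics, Stretch Advanced, Core 60, Kettlebell Fusion, Spin Bootcamp, Kettlebell Circuit, Stretch Circuit, Rowing Intro.
Boxing Basics starts after Boxing Lab ends, so nothing later overlaps Boxing Lab either.
Stretch Advanced starts before Boxing Basics ends → Boxing Basics and Stretch Advanced overlap.
Core 60 starts after Boxing Basics ends, so nothing later overlaps Boxing Basics either.
Core 60 starts after Stretch Advanced ends, so nothing later overlaps Stretch Advanced either.
Kettlebell Fusion starts after Core 60 ends, so nothing later overlaps Core 60 either.
Spin Bootcamp starts after Kettlebell Fusion ends, so nothing later overlaps Kettlebell Fusion either.
Kettlebell Circuit starts after Spin Bootcamp ends, so nothing later overlaps Spin Bootcamp either.
Stretch Circuit starts exactly when Kettlebell Circuit ends (back-to-back, no overlap), so nothing later overlaps Kettlebell Circuit either.
Rowing Intro starts before Stretch Circuit ends → Stretch Circuit and Rowing Intro overlap.

Boxing Basics & Stretch Advanced, Rowing Intro & Stretch Circuit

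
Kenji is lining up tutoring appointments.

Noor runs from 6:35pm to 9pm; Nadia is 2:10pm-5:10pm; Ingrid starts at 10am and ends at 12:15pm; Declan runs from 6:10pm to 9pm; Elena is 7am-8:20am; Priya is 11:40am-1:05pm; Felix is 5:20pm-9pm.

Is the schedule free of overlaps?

No

Sorted by start: Elena, Ingrid, Priya, Nadia, Felix, Declan, Noor.
Ingrid starts after Elena ends, so Elena has no further overlaps.
Priya starts before Ingrid ends → Ingrid and Priya overlap.
That's a conflict, so the schedule is not conflict-free.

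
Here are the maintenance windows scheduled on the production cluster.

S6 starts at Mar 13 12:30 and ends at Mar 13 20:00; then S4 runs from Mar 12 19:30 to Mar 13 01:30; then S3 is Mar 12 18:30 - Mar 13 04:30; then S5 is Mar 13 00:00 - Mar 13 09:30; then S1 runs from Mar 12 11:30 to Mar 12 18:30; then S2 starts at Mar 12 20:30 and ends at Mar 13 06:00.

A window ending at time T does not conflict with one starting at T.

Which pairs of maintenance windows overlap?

Two intervals overlap when each starts before the other ends.
Sorted by start: S1, S3, S4, S2, S5, S6.
S3 starts exactly when S1 ends (back-to-back, no overlap), so S1 has no further overlaps.
S4 starts before S3 ends → S3 and S4 overlap.
S2 starts before S3 ends → S3 and S2 overlap.
S5 starts before S3 ends → S3 and S5 overlap.
S6 starts after S3 ends.
S2 starts before S4 ends → S4 and S2 overlap.
S5 starts before S4 ends → S4 and S5 overlap.
S6 starts after S4 ends.
S5 starts before S2 ends → S2 and S5 overlap.
S6 starts after S2 ends.
S6 starts after S5 ends.

S2 & S3, S2 & S4, S2 & S5, S3 & S4, S3 & S5, S4 & S5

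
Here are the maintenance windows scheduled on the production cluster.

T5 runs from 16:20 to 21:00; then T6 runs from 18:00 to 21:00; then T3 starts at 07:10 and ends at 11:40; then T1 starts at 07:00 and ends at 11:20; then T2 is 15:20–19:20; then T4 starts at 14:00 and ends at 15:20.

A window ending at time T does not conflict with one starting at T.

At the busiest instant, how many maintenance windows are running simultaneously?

Sort all start/end points and keep a running count:
07:00 start T1 → 1
07:10 start T3 → 2
11:20 end T1 → 1
11:40 end T3 → 0
14:00 start T4 → 1
15:20 end T4 → 0
15:20 start T2 → 1
16:20 start T5 → 2
18:00 start T6 → 3
19:20 end T2 → 2
21:00 end T5 → 1
21:00 end T6 → 0
Peak is 3, at 18:00 (T2, T5, T6).

3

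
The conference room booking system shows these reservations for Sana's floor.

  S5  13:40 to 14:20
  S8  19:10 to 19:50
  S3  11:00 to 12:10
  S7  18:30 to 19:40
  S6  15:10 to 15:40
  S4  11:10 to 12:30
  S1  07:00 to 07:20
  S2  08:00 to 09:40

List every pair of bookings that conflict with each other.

Check each pair: they overlap iff neither finishes before the other starts.
Sorted by start: S1, S2, S3, S4, S5, S6, S7, S8.
S2 starts after S1 ends; S1 is clear from here.
S3 starts after S2 ends; S2 is clear from here.
S4 starts before S3 ends → S3 and S4 overlap.
S5 starts after S3 ends; S3 is clear from here.
S5 starts after S4 ends; S4 is clear from here.
S6 starts after S5 ends; S5 is clear from here.
S7 starts after S6 ends; S6 is clear from here.
S8 starts before S7 ends → S7 and S8 overlap.

S3 & S4, S7 & S8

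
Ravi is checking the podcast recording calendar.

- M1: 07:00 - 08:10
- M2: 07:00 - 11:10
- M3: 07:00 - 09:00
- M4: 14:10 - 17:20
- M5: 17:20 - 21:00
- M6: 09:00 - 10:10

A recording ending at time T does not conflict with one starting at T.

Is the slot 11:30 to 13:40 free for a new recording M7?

Yes — the slot is free

M1: ends 08:10 at or before M7 starts 11:30 → clear.
M2: ends 11:10 at or before M7 starts 11:30 → clear.
M3: ends 09:00 at or before M7 starts 11:30 → clear.
M6: ends 10:10 at or before M7 starts 11:30 → clear.
M4: starts 14:10 at or after M7 ends 13:40 → clear.
M5: starts 17:20 at or after M7 ends 13:40 → clear.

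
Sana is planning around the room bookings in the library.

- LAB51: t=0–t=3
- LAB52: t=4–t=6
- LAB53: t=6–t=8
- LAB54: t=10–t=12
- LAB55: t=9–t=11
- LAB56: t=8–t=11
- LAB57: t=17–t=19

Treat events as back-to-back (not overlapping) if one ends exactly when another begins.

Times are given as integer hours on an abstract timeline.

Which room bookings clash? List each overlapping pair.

LAB54 & LAB55, LAB54 & LAB56, LAB55 & LAB56

Sorted by start: LAB51, LAB52, LAB53, LAB56, LAB55, LAB54, LAB57.
LAB52 starts after LAB51 ends — done with LAB51.
LAB53 starts exactly when LAB52 ends (back-to-back, no overlap) — done with LAB52.
LAB56 starts exactly when LAB53 ends (back-to-back, no overlap) — done with LAB53.
LAB55 starts before LAB56 ends → LAB56 and LAB55 overlap.
LAB54 starts before LAB56 ends → LAB56 and LAB54 overlap.
LAB57 starts after LAB56 ends.
LAB54 starts before LAB55 ends → LAB55 and LAB54 overlap.
LAB57 starts after LAB55 ends.
LAB57 starts after LAB54 ends.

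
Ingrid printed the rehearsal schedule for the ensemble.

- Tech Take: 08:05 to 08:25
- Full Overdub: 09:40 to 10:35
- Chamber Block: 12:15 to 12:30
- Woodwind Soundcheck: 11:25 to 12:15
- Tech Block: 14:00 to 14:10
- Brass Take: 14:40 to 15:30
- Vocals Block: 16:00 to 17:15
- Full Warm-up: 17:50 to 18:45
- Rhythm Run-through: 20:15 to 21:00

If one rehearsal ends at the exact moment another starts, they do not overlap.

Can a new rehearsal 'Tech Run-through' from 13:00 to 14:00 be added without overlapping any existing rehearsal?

Yes — the slot is free

Tech Take: ends 08:25 at or before Tech Run-through starts 13:00 → clear.
Full Overdub: ends 10:35 at or before Tech Run-through starts 13:00 → clear.
Woodwind Soundcheck: ends 12:15 at or before Tech Run-through starts 13:00 → clear.
Chamber Block: ends 12:30 at or before Tech Run-through starts 13:00 → clear.
Tech Block: starts 14:00 at or after Tech Run-through ends 14:00 → clear.
Brass Take: starts 14:40 at or after Tech Run-through ends 14:00 → clear.
Vocals Block: starts 16:00 at or after Tech Run-through ends 14:00 → clear.
Full Warm-up: starts 17:50 at or after Tech Run-through ends 14:00 → clear.
Rhythm Run-through: starts 20:15 at or after Tech Run-through ends 14:00 → clear.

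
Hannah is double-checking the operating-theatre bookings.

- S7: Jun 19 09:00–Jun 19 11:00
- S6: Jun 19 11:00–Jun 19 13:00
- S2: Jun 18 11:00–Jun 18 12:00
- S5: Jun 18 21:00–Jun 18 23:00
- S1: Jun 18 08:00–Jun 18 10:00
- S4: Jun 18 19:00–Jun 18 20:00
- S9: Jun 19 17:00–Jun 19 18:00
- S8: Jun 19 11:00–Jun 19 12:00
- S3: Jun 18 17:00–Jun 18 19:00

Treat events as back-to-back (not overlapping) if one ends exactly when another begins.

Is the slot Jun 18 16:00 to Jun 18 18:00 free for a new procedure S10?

S1: ends Jun 18 10:00 at or before S10 starts Jun 18 16:00 → clear.
S2: ends Jun 18 12:00 at or before S10 starts Jun 18 16:00 → clear.
S3: starts Jun 18 17:00 before S10 ends Jun 18 18:00, and ends Jun 18 19:00 after S10 starts Jun 18 16:00 → overlap.
S4: starts Jun 18 19:00 at or after S10 ends Jun 18 18:00 → clear.
S5: starts Jun 18 21:00 at or after S10 ends Jun 18 18:00 → clear.
S7: starts Jun 19 09:00 at or after S10 ends Jun 18 18:00 → clear.
S6: starts Jun 19 11:00 at or after S10 ends Jun 18 18:00 → clear.
S8: starts Jun 19 11:00 at or after S10 ends Jun 18 18:00 → clear.
S9: starts Jun 19 17:00 at or after S10 ends Jun 18 18:00 → clear.
S10 overlaps S3.

No — it overlaps S3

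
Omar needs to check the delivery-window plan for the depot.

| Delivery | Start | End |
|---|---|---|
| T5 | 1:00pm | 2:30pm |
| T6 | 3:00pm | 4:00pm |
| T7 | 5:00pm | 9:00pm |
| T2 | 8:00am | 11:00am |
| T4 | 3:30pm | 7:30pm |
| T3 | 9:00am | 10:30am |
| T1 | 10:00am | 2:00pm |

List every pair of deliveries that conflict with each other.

Sorted by start: T2, T3, T1, T5, T6, T4, T7.
T3 starts before T2 ends → T2 and T3 overlap.
T1 starts before T2 ends → T2 and T1 overlap.
T5 starts after T2 ends, so T2 has no further overlaps.
T1 starts before T3 ends → T3 and T1 overlap.
T5 starts after T3 ends, so T3 has no further overlaps.
T5 starts before T1 ends → T1 and T5 overlap.
T6 starts after T1 ends, so T1 has no further overlaps.
T6 starts after T5 ends, so T5 has no further overlaps.
T4 starts before T6 ends → T6 and T4 overlap.
T7 starts after T6 ends.
T7 starts before T4 ends → T4 and T7 overlap.

T1 & T2, T1 & T3, T1 & T5, T2 & T3, T4 & T6, T4 & T7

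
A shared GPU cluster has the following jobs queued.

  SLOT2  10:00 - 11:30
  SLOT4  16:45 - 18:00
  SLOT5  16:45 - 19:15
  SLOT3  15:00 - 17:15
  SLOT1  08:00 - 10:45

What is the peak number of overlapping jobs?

3

Sort all start/end points and keep a running count:
08:00 start SLOT1 → 1
10:00 start SLOT2 → 2
10:45 end SLOT1 → 1
11:30 end SLOT2 → 0
15:00 start SLOT3 → 1
16:45 start SLOT4 → 2
16:45 start SLOT5 → 3
17:15 end SLOT3 → 2
18:00 end SLOT4 → 1
19:15 end SLOT5 → 0
Peak is 3, at 16:45 (SLOT3, SLOT4, SLOT5).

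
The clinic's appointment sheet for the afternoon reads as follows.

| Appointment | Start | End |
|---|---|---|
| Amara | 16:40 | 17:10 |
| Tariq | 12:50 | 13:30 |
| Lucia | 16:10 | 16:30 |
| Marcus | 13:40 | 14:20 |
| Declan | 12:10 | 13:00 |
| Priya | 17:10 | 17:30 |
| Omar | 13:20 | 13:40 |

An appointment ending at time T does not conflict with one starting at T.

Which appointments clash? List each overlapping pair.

Declan & Tariq, Omar & Tariq

Two intervals overlap when each starts before the other ends.
Sorted by start: Declan, Tariq, Omar, Marcus, Lucia, Amara, Priya.
Tariq starts before Declan ends → Declan and Tariq overlap.
Omar starts after Declan ends — done with Declan.
Omar starts before Tariq ends → Tariq and Omar overlap.
Marcus starts after Tariq ends — done with Tariq.
Marcus starts exactly when Omar ends (back-to-back, no overlap) — done with Omar.
Lucia starts after Marcus ends — done with Marcus.
Amara starts after Lucia ends — done with Lucia.
Priya starts exactly when Amara ends (back-to-back, no overlap).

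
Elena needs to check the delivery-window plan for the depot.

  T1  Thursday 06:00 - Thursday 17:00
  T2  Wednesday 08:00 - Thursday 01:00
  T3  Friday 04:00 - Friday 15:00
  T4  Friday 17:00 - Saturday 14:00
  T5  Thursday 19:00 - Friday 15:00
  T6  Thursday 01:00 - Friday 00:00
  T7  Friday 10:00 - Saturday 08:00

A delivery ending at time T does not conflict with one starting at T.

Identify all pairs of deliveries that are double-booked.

T1 & T6, T3 & T5, T3 & T7, T4 & T7, T5 & T6, T5 & T7

Sorted by start: T2, T6, T1, T5, T3, T7, T4.
T6 starts exactly when T2 ends (back-to-back, no overlap) — done with T2.
T1 starts before T6 ends → T6 and T1 overlap.
T5 starts before T6 ends → T6 and T5 overlap.
T3 starts after T6 ends — done with T6.
T5 starts after T1 ends — done with T1.
T3 starts before T5 ends → T5 and T3 overlap.
T7 starts before T5 ends → T5 and T7 overlap.
T4 starts after T5 ends.
T7 starts before T3 ends → T3 and T7 overlap.
T4 starts after T3 ends.
T4 starts before T7 ends → T7 and T4 overlap.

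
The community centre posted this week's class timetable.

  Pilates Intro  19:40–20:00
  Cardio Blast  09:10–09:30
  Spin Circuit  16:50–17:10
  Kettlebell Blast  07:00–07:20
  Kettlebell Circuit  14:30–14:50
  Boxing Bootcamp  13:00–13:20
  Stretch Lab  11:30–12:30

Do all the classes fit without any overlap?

Yes

Check each pair: they overlap iff neither finishes before the other starts.
Sorted by start: Kettlebell Blast, Cardio Blast, Stretch Lab, Boxing Bootcamp, Kettlebell Circuit, Spin Circuit, Pilates Intro.
Cardio Blast starts after Kettlebell Blast ends; Kettlebell Blast is clear from here.
Stretch Lab starts after Cardio Blast ends; Cardio Blast is clear from here.
Boxing Bootcamp starts after Stretch Lab ends; Stretch Lab is clear from here.
Kettlebell Circuit starts after Boxing Bootcamp ends; Boxing Bootcamp is clear from here.
Spin Circuit starts after Kettlebell Circuit ends; Kettlebell Circuit is clear from here.
Pilates Intro starts after Spin Circuit ends.
Every pair is clear; the schedule has no overlaps.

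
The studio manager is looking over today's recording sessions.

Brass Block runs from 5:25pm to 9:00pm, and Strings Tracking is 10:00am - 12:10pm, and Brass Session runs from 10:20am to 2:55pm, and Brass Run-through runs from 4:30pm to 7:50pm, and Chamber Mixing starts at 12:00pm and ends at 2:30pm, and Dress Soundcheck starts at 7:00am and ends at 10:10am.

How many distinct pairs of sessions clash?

Sorted by start: Dress Soundcheck, Strings Tracking, Brass Session, Chamber Mixing, Brass Run-through, Brass Block.
Strings Tracking starts before Dress Soundcheck ends → Dress Soundcheck and Strings Tracking overlap.
Brass Session starts after Dress Soundcheck ends, so nothing later overlaps Dress Soundcheck either.
Brass Session starts before Strings Tracking ends → Strings Tracking and Brass Session overlap.
Chamber Mixing starts before Strings Tracking ends → Strings Tracking and Chamber Mixing overlap.
Brass Run-through starts after Strings Tracking ends, so nothing later overlaps Strings Tracking either.
Chamber Mixing starts before Brass Session ends → Brass Session and Chamber Mixing overlap.
Brass Run-through starts after Brass Session ends, so nothing later overlaps Brass Session either.
Brass Run-through starts after Chamber Mixing ends, so nothing later overlaps Chamber Mixing either.
Brass Block starts before Brass Run-through ends → Brass Run-through and Brass Block overlap.
Overlapping pairs: Brass Block & Brass Run-through, Brass Session & Chamber Mixing, Brass Session & Strings Tracking, Chamber Mixing & Strings Tracking, Dress Soundcheck & Strings Tracking — 5 in total.

5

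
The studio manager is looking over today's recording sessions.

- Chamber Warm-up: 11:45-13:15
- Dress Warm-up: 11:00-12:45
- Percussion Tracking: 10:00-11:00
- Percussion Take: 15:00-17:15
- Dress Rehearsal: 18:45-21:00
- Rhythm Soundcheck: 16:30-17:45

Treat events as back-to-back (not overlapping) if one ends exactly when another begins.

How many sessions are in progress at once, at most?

2

Sort all start/end points and keep a running count:
10:00 start Percussion Tracking → 1
11:00 end Percussion Tracking → 0
11:00 start Dress Warm-up → 1
11:45 start Chamber Warm-up → 2
12:45 end Dress Warm-up → 1
13:15 end Chamber Warm-up → 0
15:00 start Percussion Take → 1
16:30 start Rhythm Soundcheck → 2
17:15 end Percussion Take → 1
17:45 end Rhythm Soundcheck → 0
18:45 start Dress Rehearsal → 1
21:00 end Dress Rehearsal → 0
Peak is 2, at 11:45 (Chamber Warm-up, Dress Warm-up).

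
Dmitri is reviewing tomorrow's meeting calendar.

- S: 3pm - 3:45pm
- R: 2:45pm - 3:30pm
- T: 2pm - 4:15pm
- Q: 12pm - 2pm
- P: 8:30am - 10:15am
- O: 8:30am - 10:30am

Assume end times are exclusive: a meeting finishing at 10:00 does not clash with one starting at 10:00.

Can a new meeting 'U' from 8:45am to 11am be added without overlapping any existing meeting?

O: starts 8:30am before U ends 11am, and ends 10:30am after U starts 8:45am → overlap.
P: starts 8:30am before U ends 11am, and ends 10:15am after U starts 8:45am → overlap.
Q: starts 12pm at or after U ends 11am → clear.
T: starts 2pm at or after U ends 11am → clear.
R: starts 2:45pm at or after U ends 11am → clear.
S: starts 3pm at or after U ends 11am → clear.
U overlaps O, P.

No — it overlaps O, P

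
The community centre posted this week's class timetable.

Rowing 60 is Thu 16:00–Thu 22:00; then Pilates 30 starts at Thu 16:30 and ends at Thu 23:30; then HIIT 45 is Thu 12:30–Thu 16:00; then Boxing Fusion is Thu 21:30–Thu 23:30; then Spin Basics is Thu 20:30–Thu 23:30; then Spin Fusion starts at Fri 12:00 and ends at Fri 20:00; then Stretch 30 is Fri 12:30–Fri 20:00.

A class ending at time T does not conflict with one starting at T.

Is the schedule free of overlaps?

Sorted by start: HIIT 45, Rowing 60, Pilates 30, Spin Basics, Boxing Fusion, Spin Fusion, Stretch 30.
Rowing 60 starts exactly when HIIT 45 ends (back-to-back, no overlap), so nothing later overlaps HIIT 45 either.
Pilates 30 starts before Rowing 60 ends → Rowing 60 and Pilates 30 overlap.
That's a conflict, so the schedule is not conflict-free.

No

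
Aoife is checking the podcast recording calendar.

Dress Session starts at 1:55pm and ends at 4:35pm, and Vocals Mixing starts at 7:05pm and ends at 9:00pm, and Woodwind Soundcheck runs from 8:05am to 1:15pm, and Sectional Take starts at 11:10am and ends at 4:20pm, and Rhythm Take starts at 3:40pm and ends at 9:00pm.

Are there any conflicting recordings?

Sorted by start: Woodwind Soundcheck, Sectional Take, Dress Session, Rhythm Take, Vocals Mixing.
Sectional Take starts before Woodwind Soundcheck ends → Woodwind Soundcheck and Sectional Take overlap.
That's a conflict, so the schedule is not conflict-free.

Yes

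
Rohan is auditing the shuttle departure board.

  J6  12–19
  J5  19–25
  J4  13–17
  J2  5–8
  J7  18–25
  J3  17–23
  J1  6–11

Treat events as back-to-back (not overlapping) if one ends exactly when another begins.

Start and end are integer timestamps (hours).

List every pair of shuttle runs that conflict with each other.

J1 & J2, J3 & J5, J3 & J6, J3 & J7, J4 & J6, J5 & J7, J6 & J7

Sorted by start: J2, J1, J6, J4, J3, J7, J5.
J1 starts before J2 ends → J2 and J1 overlap.
J6 starts after J2 ends; J2 is clear from here.
J6 starts after J1 ends; J1 is clear from here.
J4 starts before J6 ends → J6 and J4 overlap.
J3 starts before J6 ends → J6 and J3 overlap.
J7 starts before J6 ends → J6 and J7 overlap.
J5 starts exactly when J6 ends (back-to-back, no overlap).
J3 starts exactly when J4 ends (back-to-back, no overlap); J4 is clear from here.
J7 starts before J3 ends → J3 and J7 overlap.
J5 starts before J3 ends → J3 and J5 overlap.
J5 starts before J7 ends → J7 and J5 overlap.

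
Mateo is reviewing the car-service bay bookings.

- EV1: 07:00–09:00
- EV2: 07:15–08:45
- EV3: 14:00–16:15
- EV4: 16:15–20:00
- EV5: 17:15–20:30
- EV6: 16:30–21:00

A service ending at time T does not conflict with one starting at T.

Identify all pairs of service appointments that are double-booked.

EV1 & EV2, EV4 & EV5, EV4 & EV6, EV5 & EV6

Check each pair: they overlap iff neither finishes before the other starts.
Sorted by start: EV1, EV2, EV3, EV4, EV6, EV5.
EV2 starts before EV1 ends → EV1 and EV2 overlap.
EV3 starts after EV1 ends, so nothing later overlaps EV1 either.
EV3 starts after EV2 ends, so nothing later overlaps EV2 either.
EV4 starts exactly when EV3 ends (back-to-back, no overlap), so nothing later overlaps EV3 either.
EV6 starts before EV4 ends → EV4 and EV6 overlap.
EV5 starts before EV4 ends → EV4 and EV5 overlap.
EV5 starts before EV6 ends → EV6 and EV5 overlap.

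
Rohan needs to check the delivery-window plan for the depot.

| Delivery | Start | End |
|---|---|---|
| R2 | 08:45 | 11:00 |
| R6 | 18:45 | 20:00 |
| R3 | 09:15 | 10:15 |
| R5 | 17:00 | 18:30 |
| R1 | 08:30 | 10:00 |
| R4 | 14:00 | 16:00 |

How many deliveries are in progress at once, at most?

3

Sort all start/end points and keep a running count:
08:30 start R1 → 1
08:45 start R2 → 2
09:15 start R3 → 3
10:00 end R1 → 2
10:15 end R3 → 1
11:00 end R2 → 0
14:00 start R4 → 1
16:00 end R4 → 0
17:00 start R5 → 1
18:30 end R5 → 0
18:45 start R6 → 1
20:00 end R6 → 0
Peak is 3, at 09:15 (R1, R2, R3).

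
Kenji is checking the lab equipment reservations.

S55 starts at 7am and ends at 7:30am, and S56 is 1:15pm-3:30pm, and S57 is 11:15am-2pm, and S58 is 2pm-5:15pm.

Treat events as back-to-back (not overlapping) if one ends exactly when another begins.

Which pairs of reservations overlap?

S56 & S57, S56 & S58

Sorted by start: S55, S57, S56, S58.
S57 starts after S55 ends — done with S55.
S56 starts before S57 ends → S57 and S56 overlap.
S58 starts exactly when S57 ends (back-to-back, no overlap).
S58 starts before S56 ends → S56 and S58 overlap.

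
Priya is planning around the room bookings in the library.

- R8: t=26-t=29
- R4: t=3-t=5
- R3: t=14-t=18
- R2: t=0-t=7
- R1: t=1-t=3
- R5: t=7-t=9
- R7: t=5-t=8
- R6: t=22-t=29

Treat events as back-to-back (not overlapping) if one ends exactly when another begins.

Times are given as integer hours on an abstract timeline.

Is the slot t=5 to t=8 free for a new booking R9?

No — it overlaps R2, R5, R7

R2: starts t=0 before R9 ends t=8, and ends t=7 after R9 starts t=5 → overlap.
R1: ends t=3 at or before R9 starts t=5 → clear.
R4: ends t=5 at or before R9 starts t=5 → clear.
R7: starts t=5 before R9 ends t=8, and ends t=8 after R9 starts t=5 → overlap.
R5: starts t=7 before R9 ends t=8, and ends t=9 after R9 starts t=5 → overlap.
R3: starts t=14 at or after R9 ends t=8 → clear.
R6: starts t=22 at or after R9 ends t=8 → clear.
R8: starts t=26 at or after R9 ends t=8 → clear.
R9 overlaps R2, R5, R7.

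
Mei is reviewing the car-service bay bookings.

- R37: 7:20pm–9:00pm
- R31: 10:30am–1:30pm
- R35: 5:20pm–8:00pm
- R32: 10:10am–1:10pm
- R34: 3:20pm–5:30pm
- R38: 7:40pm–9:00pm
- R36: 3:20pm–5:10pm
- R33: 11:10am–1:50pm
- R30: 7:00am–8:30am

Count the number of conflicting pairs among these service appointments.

Check each pair: they overlap iff neither finishes before the other starts.
Sorted by start: R30, R32, R31, R33, R34, R36, R35, R37, R38.
R32 starts after R30 ends, so nothing later overlaps R30 either.
R31 starts before R32 ends → R32 and R31 overlap.
R33 starts before R32 ends → R32 and R33 overlap.
R34 starts after R32 ends, so nothing later overlaps R32 either.
R33 starts before R31 ends → R31 and R33 overlap.
R34 starts after R31 ends, so nothing later overlaps R31 either.
R34 starts after R33 ends, so nothing later overlaps R33 either.
R36 starts before R34 ends → R34 and R36 overlap.
R35 starts before R34 ends → R34 and R35 overlap.
R37 starts after R34 ends, so nothing later overlaps R34 either.
R35 starts after R36 ends, so nothing later overlaps R36 either.
R37 starts before R35 ends → R35 and R37 overlap.
R38 starts before R35 ends → R35 and R38 overlap.
R38 starts before R37 ends → R37 and R38 overlap.
Overlapping pairs: R31 & R32, R31 & R33, R32 & R33, R34 & R35, R34 & R36, R35 & R37, R35 & R38, R37 & R38 — 8 in total.

8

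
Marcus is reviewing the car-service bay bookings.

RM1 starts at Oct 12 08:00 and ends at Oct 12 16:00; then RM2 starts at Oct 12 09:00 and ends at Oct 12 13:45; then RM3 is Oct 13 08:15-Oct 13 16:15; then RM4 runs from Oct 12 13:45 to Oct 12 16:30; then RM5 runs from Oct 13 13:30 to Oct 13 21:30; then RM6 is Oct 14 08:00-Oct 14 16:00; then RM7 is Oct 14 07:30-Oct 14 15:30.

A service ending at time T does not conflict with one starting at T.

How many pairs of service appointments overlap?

4

Sorted by start: RM1, RM2, RM4, RM3, RM5, RM7, RM6.
RM2 starts before RM1 ends → RM1 and RM2 overlap.
RM4 starts before RM1 ends → RM1 and RM4 overlap.
RM3 starts after RM1 ends, so RM1 has no further overlaps.
RM4 starts exactly when RM2 ends (back-to-back, no overlap), so RM2 has no further overlaps.
RM3 starts after RM4 ends, so RM4 has no further overlaps.
RM5 starts before RM3 ends → RM3 and RM5 overlap.
RM7 starts after RM3 ends, so RM3 has no further overlaps.
RM7 starts after RM5 ends, so RM5 has no further overlaps.
RM6 starts before RM7 ends → RM7 and RM6 overlap.
Overlapping pairs: RM1 & RM2, RM1 & RM4, RM3 & RM5, RM6 & RM7 — 4 in total.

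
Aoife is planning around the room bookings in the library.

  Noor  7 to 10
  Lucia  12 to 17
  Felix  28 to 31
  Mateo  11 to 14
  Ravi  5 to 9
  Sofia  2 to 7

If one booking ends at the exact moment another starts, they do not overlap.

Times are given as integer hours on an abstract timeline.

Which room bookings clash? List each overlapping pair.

Two intervals overlap when each starts before the other ends.
Sorted by start: Sofia, Ravi, Noor, Mateo, Lucia, Felix.
Ravi starts before Sofia ends → Sofia and Ravi overlap.
Noor starts exactly when Sofia ends (back-to-back, no overlap) — done with Sofia.
Noor starts before Ravi ends → Ravi and Noor overlap.
Mateo starts after Ravi ends — done with Ravi.
Mateo starts after Noor ends — done with Noor.
Lucia starts before Mateo ends → Mateo and Lucia overlap.
Felix starts after Mateo ends.
Felix starts after Lucia ends.

Lucia & Mateo, Noor & Ravi, Ravi & Sofia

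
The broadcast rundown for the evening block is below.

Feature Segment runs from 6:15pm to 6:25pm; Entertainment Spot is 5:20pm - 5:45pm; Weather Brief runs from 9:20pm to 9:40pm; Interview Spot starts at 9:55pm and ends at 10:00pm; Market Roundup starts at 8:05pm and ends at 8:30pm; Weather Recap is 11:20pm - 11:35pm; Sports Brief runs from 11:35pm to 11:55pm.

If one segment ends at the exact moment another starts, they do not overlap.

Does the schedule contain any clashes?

Check each pair: they overlap iff neither finishes before the other starts.
Sorted by start: Entertainment Spot, Feature Segment, Market Roundup, Weather Brief, Interview Spot, Weather Recap, Sports Brief.
Feature Segment starts after Entertainment Spot ends, so Entertainment Spot has no further overlaps.
Market Roundup starts after Feature Segment ends, so Feature Segment has no further overlaps.
Weather Brief starts after Market Roundup ends, so Market Roundup has no further overlaps.
Interview Spot starts after Weather Brief ends, so Weather Brief has no further overlaps.
Weather Recap starts after Interview Spot ends, so Interview Spot has no further overlaps.
Sports Brief starts exactly when Weather Recap ends (back-to-back, no overlap).
Every pair is clear; the schedule has no overlaps.

No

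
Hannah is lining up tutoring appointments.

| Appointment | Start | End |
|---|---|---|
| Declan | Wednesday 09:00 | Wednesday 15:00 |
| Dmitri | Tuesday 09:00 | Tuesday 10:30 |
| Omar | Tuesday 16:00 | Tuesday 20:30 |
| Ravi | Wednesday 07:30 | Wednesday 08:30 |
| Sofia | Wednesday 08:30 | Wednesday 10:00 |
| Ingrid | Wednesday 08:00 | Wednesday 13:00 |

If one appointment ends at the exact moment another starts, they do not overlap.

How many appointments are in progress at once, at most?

3

Sweep the timeline, counting +1 at each start and −1 at each end (ends before starts at a tie):
Tuesday 09:00 start Dmitri → 1
Tuesday 10:30 end Dmitri → 0
Tuesday 16:00 start Omar → 1
Tuesday 20:30 end Omar → 0
Wednesday 07:30 start Ravi → 1
Wednesday 08:00 start Ingrid → 2
Wednesday 08:30 end Ravi → 1
Wednesday 08:30 start Sofia → 2
Wednesday 09:00 start Declan → 3
Wednesday 10:00 end Sofia → 2
Wednesday 13:00 end Ingrid → 1
Wednesday 15:00 end Declan → 0
Peak is 3, at Wednesday 09:00 (Declan, Ingrid, Sofia).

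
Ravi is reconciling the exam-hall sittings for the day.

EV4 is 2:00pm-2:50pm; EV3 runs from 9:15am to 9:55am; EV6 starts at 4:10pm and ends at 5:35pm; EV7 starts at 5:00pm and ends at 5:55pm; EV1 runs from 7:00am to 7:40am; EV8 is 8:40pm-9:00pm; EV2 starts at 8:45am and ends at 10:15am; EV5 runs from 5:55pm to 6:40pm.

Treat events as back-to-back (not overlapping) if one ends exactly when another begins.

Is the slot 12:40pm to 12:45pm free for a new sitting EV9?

EV1: ends 7:40am at or before EV9 starts 12:40pm → clear.
EV2: ends 10:15am at or before EV9 starts 12:40pm → clear.
EV3: ends 9:55am at or before EV9 starts 12:40pm → clear.
EV4: starts 2:00pm at or after EV9 ends 12:45pm → clear.
EV6: starts 4:10pm at or after EV9 ends 12:45pm → clear.
EV7: starts 5:00pm at or after EV9 ends 12:45pm → clear.
EV5: starts 5:55pm at or after EV9 ends 12:45pm → clear.
EV8: starts 8:40pm at or after EV9 ends 12:45pm → clear.

Yes — the slot is free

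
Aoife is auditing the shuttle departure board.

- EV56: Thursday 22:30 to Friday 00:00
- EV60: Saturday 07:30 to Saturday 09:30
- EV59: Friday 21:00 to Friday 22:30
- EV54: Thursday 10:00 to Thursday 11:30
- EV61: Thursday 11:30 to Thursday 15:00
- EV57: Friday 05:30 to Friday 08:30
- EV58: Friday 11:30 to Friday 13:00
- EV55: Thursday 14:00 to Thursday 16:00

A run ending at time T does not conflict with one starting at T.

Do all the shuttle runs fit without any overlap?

No

Check each pair: they overlap iff neither finishes before the other starts.
Sorted by start: EV54, EV61, EV55, EV56, EV57, EV58, EV59, EV60.
EV61 starts exactly when EV54 ends (back-to-back, no overlap) — done with EV54.
EV55 starts before EV61 ends → EV61 and EV55 overlap.
That's a conflict, so the schedule is not conflict-free.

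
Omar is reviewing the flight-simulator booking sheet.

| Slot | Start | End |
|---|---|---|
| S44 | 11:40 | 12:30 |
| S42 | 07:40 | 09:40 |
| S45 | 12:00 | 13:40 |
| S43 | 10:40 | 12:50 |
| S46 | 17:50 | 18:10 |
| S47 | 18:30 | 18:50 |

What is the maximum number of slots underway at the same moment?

Sweep the timeline, counting +1 at each start and −1 at each end (ends before starts at a tie):
07:40 start S42 → 1
09:40 end S42 → 0
10:40 start S43 → 1
11:40 start S44 → 2
12:00 start S45 → 3
12:30 end S44 → 2
12:50 end S43 → 1
13:40 end S45 → 0
17:50 start S46 → 1
18:10 end S46 → 0
18:30 start S47 → 1
18:50 end S47 → 0
Peak is 3, at 12:00 (S43, S44, S45).

3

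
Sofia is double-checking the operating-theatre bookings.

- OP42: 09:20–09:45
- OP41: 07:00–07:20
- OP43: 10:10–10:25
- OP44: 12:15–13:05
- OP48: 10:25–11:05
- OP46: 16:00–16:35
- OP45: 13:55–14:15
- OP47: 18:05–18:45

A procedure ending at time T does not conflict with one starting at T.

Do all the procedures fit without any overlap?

Yes

Sorted by start: OP41, OP42, OP43, OP48, OP44, OP45, OP46, OP47.
OP42 starts after OP41 ends — done with OP41.
OP43 starts after OP42 ends — done with OP42.
OP48 starts exactly when OP43 ends (back-to-back, no overlap) — done with OP43.
OP44 starts after OP48 ends — done with OP48.
OP45 starts after OP44 ends — done with OP44.
OP46 starts after OP45 ends — done with OP45.
OP47 starts after OP46 ends.
Every pair is clear; the schedule has no overlaps.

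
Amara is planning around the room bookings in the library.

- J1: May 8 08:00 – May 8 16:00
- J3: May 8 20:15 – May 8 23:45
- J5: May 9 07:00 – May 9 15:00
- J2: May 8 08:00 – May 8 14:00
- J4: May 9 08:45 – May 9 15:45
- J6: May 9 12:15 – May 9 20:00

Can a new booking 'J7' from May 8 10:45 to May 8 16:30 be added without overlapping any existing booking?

J1: starts May 8 08:00 before J7 ends May 8 16:30, and ends May 8 16:00 after J7 starts May 8 10:45 → overlap.
J2: starts May 8 08:00 before J7 ends May 8 16:30, and ends May 8 14:00 after J7 starts May 8 10:45 → overlap.
J3: starts May 8 20:15 at or after J7 ends May 8 16:30 → clear.
J5: starts May 9 07:00 at or after J7 ends May 8 16:30 → clear.
J4: starts May 9 08:45 at or after J7 ends May 8 16:30 → clear.
J6: starts May 9 12:15 at or after J7 ends May 8 16:30 → clear.
J7 overlaps J1, J2.

No — it overlaps J1, J2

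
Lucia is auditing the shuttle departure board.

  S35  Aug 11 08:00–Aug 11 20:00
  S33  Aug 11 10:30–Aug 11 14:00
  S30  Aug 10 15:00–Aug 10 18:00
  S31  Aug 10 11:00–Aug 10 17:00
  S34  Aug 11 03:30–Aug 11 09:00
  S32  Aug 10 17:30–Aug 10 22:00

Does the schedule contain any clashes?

Yes

Sorted by start: S31, S30, S32, S34, S35, S33.
S30 starts before S31 ends → S31 and S30 overlap.
That's a conflict, so the schedule is not conflict-free.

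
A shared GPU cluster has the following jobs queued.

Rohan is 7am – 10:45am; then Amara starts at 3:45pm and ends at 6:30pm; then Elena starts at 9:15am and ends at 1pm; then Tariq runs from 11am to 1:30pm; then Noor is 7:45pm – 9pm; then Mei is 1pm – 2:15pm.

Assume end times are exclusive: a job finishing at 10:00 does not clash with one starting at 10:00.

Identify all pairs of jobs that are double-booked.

Elena & Rohan, Elena & Tariq, Mei & Tariq

Sorted by start: Rohan, Elena, Tariq, Mei, Amara, Noor.
Elena starts before Rohan ends → Rohan and Elena overlap.
Tariq starts after Rohan ends, so Rohan has no further overlaps.
Tariq starts before Elena ends → Elena and Tariq overlap.
Mei starts exactly when Elena ends (back-to-back, no overlap), so Elena has no further overlaps.
Mei starts before Tariq ends → Tariq and Mei overlap.
Amara starts after Tariq ends, so Tariq has no further overlaps.
Amara starts after Mei ends, so Mei has no further overlaps.
Noor starts after Amara ends.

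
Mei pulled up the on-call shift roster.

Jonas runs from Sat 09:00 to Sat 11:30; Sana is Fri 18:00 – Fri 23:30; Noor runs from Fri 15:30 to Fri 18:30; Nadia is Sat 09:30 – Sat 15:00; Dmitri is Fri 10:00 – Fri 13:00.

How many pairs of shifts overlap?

2

Two intervals overlap when each starts before the other ends.
Sorted by start: Dmitri, Noor, Sana, Jonas, Nadia.
Noor starts after Dmitri ends, so nothing later overlaps Dmitri either.
Sana starts before Noor ends → Noor and Sana overlap.
Jonas starts after Noor ends, so nothing later overlaps Noor either.
Jonas starts after Sana ends, so nothing later overlaps Sana either.
Nadia starts before Jonas ends → Jonas and Nadia overlap.
Overlapping pairs: Jonas & Nadia, Noor & Sana — 2 in total.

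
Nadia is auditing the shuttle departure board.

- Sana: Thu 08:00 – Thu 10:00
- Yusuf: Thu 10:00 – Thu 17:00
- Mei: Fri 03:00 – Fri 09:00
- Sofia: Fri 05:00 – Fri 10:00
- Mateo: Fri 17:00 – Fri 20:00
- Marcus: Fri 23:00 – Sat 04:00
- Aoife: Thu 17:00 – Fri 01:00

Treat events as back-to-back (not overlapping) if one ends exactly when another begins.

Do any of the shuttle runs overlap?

Sorted by start: Sana, Yusuf, Aoife, Mei, Sofia, Mateo, Marcus.
Yusuf starts exactly when Sana ends (back-to-back, no overlap), so Sana has no further overlaps.
Aoife starts exactly when Yusuf ends (back-to-back, no overlap), so Yusuf has no further overlaps.
Mei starts after Aoife ends, so Aoife has no further overlaps.
Sofia starts before Mei ends → Mei and Sofia overlap.
That's a conflict, so the schedule is not conflict-free.

Yes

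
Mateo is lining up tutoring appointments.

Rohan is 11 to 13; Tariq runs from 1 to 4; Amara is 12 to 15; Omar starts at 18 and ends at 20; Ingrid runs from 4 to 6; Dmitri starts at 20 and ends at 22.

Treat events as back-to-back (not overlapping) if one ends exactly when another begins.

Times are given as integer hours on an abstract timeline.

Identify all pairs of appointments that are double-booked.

Two intervals overlap when each starts before the other ends.
Sorted by start: Tariq, Ingrid, Rohan, Amara, Omar, Dmitri.
Ingrid starts exactly when Tariq ends (back-to-back, no overlap), so nothing later overlaps Tariq either.
Rohan starts after Ingrid ends, so nothing later overlaps Ingrid either.
Amara starts before Rohan ends → Rohan and Amara overlap.
Omar starts after Rohan ends, so nothing later overlaps Rohan either.
Omar starts after Amara ends, so nothing later overlaps Amara either.
Dmitri starts exactly when Omar ends (back-to-back, no overlap).

Amara & Rohan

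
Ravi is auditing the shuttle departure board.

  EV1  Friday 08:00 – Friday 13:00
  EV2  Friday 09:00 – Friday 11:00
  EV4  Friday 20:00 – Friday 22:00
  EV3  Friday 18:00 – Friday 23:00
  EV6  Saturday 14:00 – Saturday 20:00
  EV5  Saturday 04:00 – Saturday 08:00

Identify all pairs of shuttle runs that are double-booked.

EV1 & EV2, EV3 & EV4

Two intervals overlap when each starts before the other ends.
Sorted by start: EV1, EV2, EV3, EV4, EV5, EV6.
EV2 starts before EV1 ends → EV1 and EV2 overlap.
EV3 starts after EV1 ends, so nothing later overlaps EV1 either.
EV3 starts after EV2 ends, so nothing later overlaps EV2 either.
EV4 starts before EV3 ends → EV3 and EV4 overlap.
EV5 starts after EV3 ends, so nothing later overlaps EV3 either.
EV5 starts after EV4 ends, so nothing later overlaps EV4 either.
EV6 starts after EV5 ends.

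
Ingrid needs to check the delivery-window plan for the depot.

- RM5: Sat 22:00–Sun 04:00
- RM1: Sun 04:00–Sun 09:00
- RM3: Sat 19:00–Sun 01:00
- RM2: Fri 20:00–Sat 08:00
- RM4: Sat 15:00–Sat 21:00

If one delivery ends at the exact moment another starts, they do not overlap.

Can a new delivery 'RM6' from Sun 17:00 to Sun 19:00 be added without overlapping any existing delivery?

Yes — the slot is free

RM2: ends Sat 08:00 at or before RM6 starts Sun 17:00 → clear.
RM4: ends Sat 21:00 at or before RM6 starts Sun 17:00 → clear.
RM3: ends Sun 01:00 at or before RM6 starts Sun 17:00 → clear.
RM5: ends Sun 04:00 at or before RM6 starts Sun 17:00 → clear.
RM1: ends Sun 09:00 at or before RM6 starts Sun 17:00 → clear.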